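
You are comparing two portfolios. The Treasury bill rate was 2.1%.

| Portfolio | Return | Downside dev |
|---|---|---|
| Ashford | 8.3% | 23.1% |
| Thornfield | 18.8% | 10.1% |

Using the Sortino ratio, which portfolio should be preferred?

Ashford: Sortino ratio = (8.3% − 2.1%) / 23.1% = 0.268
Thornfield: Sortino ratio = (18.8% − 2.1%) / 10.1% = 1.653
Highest: Thornfield (1.653).

Thornfield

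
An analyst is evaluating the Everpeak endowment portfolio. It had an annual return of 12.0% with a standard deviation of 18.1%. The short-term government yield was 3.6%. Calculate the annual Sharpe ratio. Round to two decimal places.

0.46

Sharpe = (Rp − Rf) / σp = (12.0% − 3.6%) / 18.1% = 8.40% / 18.1% = 0.4641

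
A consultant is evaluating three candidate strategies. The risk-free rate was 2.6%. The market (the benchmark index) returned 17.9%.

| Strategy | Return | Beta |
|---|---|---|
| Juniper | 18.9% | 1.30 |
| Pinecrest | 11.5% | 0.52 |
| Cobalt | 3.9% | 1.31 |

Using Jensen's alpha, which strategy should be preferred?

Juniper: α = 18.9% − [2.6% + 1.30 × (17.9% − 2.6%)] = -3.590
Pinecrest: α = 11.5% − [2.6% + 0.52 × (17.9% − 2.6%)] = 0.944
Cobalt: α = 3.9% − [2.6% + 1.31 × (17.9% − 2.6%)] = -18.743
Highest: Pinecrest (0.944).

Pinecrest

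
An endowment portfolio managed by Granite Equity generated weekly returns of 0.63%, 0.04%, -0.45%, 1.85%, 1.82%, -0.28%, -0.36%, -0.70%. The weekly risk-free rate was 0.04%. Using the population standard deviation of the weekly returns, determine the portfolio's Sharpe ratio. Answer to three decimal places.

Mean return r̄ = 2.550 / 8 = 0.3188%
Σ(r − r̄)² = 7.2211; population σ = √(7.2211/8) = 0.9501%
Sharpe = (r̄ − rf) / σ = (0.3188 − 0.04) / 0.9501 = 0.2788 / 0.9501 = 0.2934

0.293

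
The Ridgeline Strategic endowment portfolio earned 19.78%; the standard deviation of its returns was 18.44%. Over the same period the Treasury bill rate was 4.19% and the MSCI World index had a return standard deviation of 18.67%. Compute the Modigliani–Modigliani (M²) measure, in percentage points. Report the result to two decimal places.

19.97

Sharpe = (Rp − Rf) / σp = (19.78% − 4.19%) / 18.44% = 0.8454
M² = Rf + Sharpe × σm = 4.19% + 0.8454 × 18.67% = 19.9736%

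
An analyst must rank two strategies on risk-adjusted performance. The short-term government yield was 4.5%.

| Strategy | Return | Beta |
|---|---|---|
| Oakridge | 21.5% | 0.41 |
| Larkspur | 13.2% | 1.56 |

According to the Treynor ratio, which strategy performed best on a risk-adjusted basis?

Oakridge

Oakridge: Treynor = (21.5% − 4.5%) / 0.41 = 41.463
Larkspur: Treynor = (13.2% − 4.5%) / 1.56 = 5.577
Highest: Oakridge (41.463).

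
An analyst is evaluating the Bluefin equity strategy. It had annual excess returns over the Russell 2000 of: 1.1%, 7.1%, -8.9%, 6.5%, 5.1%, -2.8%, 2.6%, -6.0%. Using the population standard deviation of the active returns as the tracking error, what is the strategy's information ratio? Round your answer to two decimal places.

0.11

r̄ = (1.1 + 7.1 − 8.9 + 6.5 + 5.1 − 2.8 + 2.6 − 6) / 8 = 4.70 / 8 = 0.5875%
Population σ = √[Σ(r − r̄)² / 8] = √[246.9288 / 8] = √30.8661 = 5.5557%
IR = r̄ / tracking error = 0.5875 / 5.5557 = 0.1057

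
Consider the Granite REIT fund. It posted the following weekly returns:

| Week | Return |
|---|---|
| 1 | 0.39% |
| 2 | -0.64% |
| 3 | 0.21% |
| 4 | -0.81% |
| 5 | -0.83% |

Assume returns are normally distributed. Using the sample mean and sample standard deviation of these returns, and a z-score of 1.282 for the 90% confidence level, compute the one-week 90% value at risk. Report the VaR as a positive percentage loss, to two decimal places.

1.09

Mean return r̄ = -1.680 / 5 = -0.3360%
Σ(r − r̄)² = (0.39 − (-0.3360))² + (-0.64 − (-0.3360))² + (0.21 − (-0.3360))² + … = 1.3863
σ = √[1.3863 / 4] = 0.5887%
VaR = −(r̄ − z·σ) = −(-0.3360 − 1.282 × 0.5887) = −(-1.0907) = 1.0907%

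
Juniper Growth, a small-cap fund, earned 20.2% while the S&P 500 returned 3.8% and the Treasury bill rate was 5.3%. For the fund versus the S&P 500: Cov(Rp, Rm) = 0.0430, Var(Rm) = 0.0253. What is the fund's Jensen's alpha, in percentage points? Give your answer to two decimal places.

β = Cov / Var = 0.0430 / 0.0253 = 1.6996
E[R] = Rf + β(Rm − Rf) = 5.3% + 1.6996 × (3.8% − 5.3%) = 2.7506%
α = Rp − E[R] = 20.2% − 2.7506% = 17.4494

17.45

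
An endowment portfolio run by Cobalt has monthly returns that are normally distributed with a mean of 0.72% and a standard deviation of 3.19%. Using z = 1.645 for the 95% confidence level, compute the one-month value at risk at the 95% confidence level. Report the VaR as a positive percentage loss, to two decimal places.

VaR (as % loss) = −(μ − z·σ) = −(0.72% − 1.645 × 3.19%) = −(-4.52755%) = 4.52755%

4.53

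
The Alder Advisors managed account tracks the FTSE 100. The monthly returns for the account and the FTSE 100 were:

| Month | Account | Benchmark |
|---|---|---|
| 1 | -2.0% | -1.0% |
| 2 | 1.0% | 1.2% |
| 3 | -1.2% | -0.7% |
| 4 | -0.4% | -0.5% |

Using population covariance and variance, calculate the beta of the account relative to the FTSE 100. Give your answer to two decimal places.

r̄p = -0.6500%,  r̄m = -0.2500%
Cov = Σ(rp − r̄p)(rm − r̄m) / 4 = 0.8975
Var(rm) = Σ(rm − r̄m)² / 4 = 0.7325
β = Cov / Var = 0.8975 / 0.7325 = 1.2253

1.23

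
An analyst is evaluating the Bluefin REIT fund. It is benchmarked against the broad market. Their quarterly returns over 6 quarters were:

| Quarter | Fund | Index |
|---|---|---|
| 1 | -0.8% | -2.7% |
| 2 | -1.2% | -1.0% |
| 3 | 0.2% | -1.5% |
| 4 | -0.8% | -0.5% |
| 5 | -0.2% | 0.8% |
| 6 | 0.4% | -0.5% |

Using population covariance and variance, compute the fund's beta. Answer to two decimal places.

r̄p = -0.4000%,  r̄m = -0.9000%
Cov = Σ(rp − r̄p)(rm − r̄m) / 6 = 0.1567
Var(rm) = Σ(rm − r̄m)² / 6 = 1.1367
β = Cov / Var = 0.1567 / 1.1367 = 0.1379

0.14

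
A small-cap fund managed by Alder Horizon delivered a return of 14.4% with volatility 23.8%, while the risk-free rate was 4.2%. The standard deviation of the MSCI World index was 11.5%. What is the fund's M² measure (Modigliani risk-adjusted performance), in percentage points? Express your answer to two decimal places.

Sharpe = (Rp − Rf) / σp = (14.4% − 4.2%) / 23.8% = 0.4286
M² = Rf + Sharpe × σm = 4.2% + 0.4286 × 11.5% = 9.1289%

9.13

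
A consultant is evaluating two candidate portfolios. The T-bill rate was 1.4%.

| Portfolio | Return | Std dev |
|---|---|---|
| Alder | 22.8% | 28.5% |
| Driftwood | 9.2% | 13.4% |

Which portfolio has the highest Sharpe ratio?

Alder

Alder: Sharpe ratio = (22.8% − 1.4%) / 28.5% = 0.751
Driftwood: Sharpe ratio = (9.2% − 1.4%) / 13.4% = 0.582
Highest: Alder (0.751).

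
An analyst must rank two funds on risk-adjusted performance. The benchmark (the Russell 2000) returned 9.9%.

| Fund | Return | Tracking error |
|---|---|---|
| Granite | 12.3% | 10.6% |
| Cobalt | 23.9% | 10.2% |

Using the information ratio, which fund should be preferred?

Cobalt

Granite: IR = (12.3% − 9.9%) / 10.6% = 0.226
Cobalt: IR = (23.9% − 9.9%) / 10.2% = 1.373
Highest: Cobalt (1.373).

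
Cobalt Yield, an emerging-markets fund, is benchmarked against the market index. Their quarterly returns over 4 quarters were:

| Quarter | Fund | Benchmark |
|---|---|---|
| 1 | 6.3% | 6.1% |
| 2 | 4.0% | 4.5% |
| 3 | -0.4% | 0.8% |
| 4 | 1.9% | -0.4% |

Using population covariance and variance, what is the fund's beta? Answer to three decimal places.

r̄p = 2.9500%,  r̄m = 2.7500%
Cov = Σ(rp − r̄p)(rm − r̄m) / 4 = 5.7250
Var(rm) = Σ(rm − r̄m)² / 4 = 7.0025
β = Cov / Var = 5.7250 / 7.0025 = 0.8176

0.818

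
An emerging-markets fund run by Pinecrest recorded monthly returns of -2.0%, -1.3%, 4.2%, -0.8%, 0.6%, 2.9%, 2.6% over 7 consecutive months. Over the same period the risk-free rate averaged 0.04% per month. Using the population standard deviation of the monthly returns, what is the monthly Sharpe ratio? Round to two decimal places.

r̄ = (-2 − 1.3 + 4.2 − 0.8 + 0.6 + 2.9 + 2.6) / 7 = 0.8857%
Σ(r − r̄)² = (-2 − 0.8857)² + (-1.3 − 0.8857)² + (4.2 − 0.8857)² + … = 34.0086
σ = √[34.0086 / 7] = 2.2042%
Sharpe = (r̄ − rf) / σ = (0.8857 − 0.04) / 2.2042 = 0.8457 / 2.2042 = 0.3837

0.38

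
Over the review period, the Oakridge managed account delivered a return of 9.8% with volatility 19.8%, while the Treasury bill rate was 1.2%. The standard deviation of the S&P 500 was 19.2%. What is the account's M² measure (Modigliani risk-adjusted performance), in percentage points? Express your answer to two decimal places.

Sharpe = (Rp − Rf) / σp = (9.8% − 1.2%) / 19.8% = 0.4343
M² = Rf + Sharpe × σm = 1.2% + 0.4343 × 19.2% = 9.5386%

9.54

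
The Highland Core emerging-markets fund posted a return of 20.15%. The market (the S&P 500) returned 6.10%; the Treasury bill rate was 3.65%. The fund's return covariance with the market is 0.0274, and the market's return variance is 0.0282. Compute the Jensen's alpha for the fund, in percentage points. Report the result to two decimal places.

β = Cov / Var = 0.0274 / 0.0282 = 0.9716
E[R] = Rf + β(Rm − Rf) = 3.65% + 0.9716 × (6.10% − 3.65%) = 6.0304%
α = Rp − E[R] = 20.15% − 6.0304% = 14.1196

14.12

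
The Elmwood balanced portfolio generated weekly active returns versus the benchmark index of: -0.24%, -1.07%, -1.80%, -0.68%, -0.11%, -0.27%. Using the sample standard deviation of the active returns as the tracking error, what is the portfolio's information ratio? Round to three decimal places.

r̄ = (-0.24 − 1.07 − 1.8 − 0.68 − 0.11 − 0.27) / 6 = -4.170 / 6 = -0.6950%
Σ(r − r̄)² = 2.0918; sample σ = √(2.0918/5) = 0.6468%
IR = r̄ / tracking error = -0.6950 / 0.6468 = -1.0745

-1.075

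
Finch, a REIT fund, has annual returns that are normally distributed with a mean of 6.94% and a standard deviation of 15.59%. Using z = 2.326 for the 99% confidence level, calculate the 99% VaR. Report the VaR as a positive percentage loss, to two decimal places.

VaR (as % loss) = −(μ − z·σ) = −(6.94% − 2.326 × 15.59%) = −(-29.32234%) = 29.32234%

29.32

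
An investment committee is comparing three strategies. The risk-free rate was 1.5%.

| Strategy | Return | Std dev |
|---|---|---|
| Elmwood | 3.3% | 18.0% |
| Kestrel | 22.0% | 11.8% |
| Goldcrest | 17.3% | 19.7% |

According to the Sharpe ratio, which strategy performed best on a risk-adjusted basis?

Elmwood: Sharpe ratio = (3.3% − 1.5%) / 18.0% = 0.100
Kestrel: Sharpe ratio = (22.0% − 1.5%) / 11.8% = 1.737
Goldcrest: Sharpe ratio = (17.3% − 1.5%) / 19.7% = 0.802
Highest: Kestrel (1.737).

Kestrel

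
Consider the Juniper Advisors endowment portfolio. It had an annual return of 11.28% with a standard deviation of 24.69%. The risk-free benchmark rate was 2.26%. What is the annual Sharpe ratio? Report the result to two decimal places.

0.37

Sharpe = (Rp − Rf) / σp = (11.28% − 2.26%) / 24.69% = 9.02% / 24.69% = 0.3653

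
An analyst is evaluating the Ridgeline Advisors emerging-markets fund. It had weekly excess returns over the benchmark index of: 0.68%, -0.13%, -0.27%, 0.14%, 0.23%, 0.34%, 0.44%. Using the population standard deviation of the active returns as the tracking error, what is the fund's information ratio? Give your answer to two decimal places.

Mean return μ = 1.430 / 7 = 0.2043%
Population std dev = √[0.6418 / 7] = 0.3028%
IR = μ / tracking error = 0.2043 / 0.3028 = 0.6747

0.67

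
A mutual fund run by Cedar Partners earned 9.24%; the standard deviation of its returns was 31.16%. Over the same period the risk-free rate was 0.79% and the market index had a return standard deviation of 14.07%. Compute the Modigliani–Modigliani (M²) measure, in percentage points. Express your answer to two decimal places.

4.61

Sharpe = (Rp − Rf) / σp = (9.24% − 0.79%) / 31.16% = 0.2712
M² = Rf + Sharpe × σm = 0.79% + 0.2712 × 14.07% = 4.6058%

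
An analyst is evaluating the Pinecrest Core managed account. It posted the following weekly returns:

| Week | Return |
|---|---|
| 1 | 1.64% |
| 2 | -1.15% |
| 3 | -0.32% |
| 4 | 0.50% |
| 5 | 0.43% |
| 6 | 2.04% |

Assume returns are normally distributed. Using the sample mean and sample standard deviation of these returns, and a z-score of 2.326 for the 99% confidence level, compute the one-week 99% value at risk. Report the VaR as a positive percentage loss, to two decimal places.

μ = (1.64 − 1.15 − 0.32 + 0.5 + 0.43 + 2.04) / 6 = 0.5233%
Sample σ = √[Σ(r − μ)² / 5] = √[7.0677 / 5] = √1.4135 = 1.1889%
VaR = −(μ − z·σ) = −(0.5233 − 2.326 × 1.1889) = −(-2.2421) = 2.2421%

2.24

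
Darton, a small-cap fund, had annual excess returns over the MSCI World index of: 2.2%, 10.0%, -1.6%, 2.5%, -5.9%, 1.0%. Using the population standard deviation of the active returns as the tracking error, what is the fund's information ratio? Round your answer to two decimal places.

r̄ = (2.2 + 10 − 1.6 + 2.5 − 5.9 + 1) / 6 = 1.3667%
Σ(r − r̄)² = (2.2 − 1.3667)² + (10 − 1.3667)² + (-1.6 − 1.3667)² + … = 138.2533
population σ = √(138.2533 / 6) = √23.0422 = 4.8002%
IR = r̄ / tracking error = 1.3667 / 4.8002 = 0.2847

0.28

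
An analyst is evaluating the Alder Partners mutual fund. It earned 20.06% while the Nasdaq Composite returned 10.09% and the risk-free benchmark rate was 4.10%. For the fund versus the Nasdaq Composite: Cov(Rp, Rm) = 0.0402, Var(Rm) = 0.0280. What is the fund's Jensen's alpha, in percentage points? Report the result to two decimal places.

β = Cov / Var = 0.0402 / 0.0280 = 1.4357
E[R] = Rf + β(Rm − Rf) = 4.10% + 1.4357 × (10.09% − 4.10%) = 12.6998%
α = Rp − E[R] = 20.06% − 12.6998% = 7.3602

7.36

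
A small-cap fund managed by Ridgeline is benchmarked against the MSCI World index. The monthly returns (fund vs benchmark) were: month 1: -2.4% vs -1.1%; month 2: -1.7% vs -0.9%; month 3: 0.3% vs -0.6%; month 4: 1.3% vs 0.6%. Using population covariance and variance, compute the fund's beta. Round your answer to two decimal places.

r̄p = -0.6250%,  r̄m = -0.5000%
Cov = Σ(rp − r̄p)(rm − r̄m) / 4 = 0.8800
Var(rm) = Σ(rm − r̄m)² / 4 = 0.4350
β = Cov / Var = 0.8800 / 0.4350 = 2.0230

2.02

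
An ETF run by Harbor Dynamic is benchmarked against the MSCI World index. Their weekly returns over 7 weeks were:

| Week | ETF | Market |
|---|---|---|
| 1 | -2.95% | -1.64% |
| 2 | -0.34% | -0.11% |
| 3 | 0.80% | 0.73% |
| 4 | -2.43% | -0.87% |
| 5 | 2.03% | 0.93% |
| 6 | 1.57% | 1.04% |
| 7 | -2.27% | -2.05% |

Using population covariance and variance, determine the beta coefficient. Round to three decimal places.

r̄p = -0.5129%,  r̄m = -0.2814%
Cov = Σ(rp − r̄p)(rm − r̄m) / 7 = 2.1053
Var(rm) = Σ(rm − r̄m)² / 7 = 1.3694
β = Cov / Var = 2.1053 / 1.3694 = 1.5374

1.537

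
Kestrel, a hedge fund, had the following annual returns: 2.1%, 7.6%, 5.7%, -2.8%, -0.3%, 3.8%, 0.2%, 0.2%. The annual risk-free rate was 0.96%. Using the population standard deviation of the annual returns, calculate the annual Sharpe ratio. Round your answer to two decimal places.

0.34

μ = (2.1 + 7.6 + 5.7 − 2.8 − 0.3 + 3.8 + 0.2 + 0.2) / 8 = 16.50 / 8 = 2.0625%
Σ(r − μ)² = (2.1 − 2.0625)² + (7.6 − 2.0625)² + … = 83.0788
population σ = √(83.0788 / 8) = √10.3849 = 3.2226%
Sharpe = (μ − rf) / σ = (2.0625 − 0.96) / 3.2226 = 1.1025 / 3.2226 = 0.3421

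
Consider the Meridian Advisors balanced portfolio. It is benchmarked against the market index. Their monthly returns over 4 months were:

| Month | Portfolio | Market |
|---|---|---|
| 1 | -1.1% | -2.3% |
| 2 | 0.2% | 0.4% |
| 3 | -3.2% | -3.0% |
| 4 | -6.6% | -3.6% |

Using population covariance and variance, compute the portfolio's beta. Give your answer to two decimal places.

1.42

r̄p = -2.6750%,  r̄m = -2.1250%
Cov = Σ(rp − r̄p)(rm − r̄m) / 4 = 3.3081
Var(rm) = Σ(rm − r̄m)² / 4 = 2.3369
β = Cov / Var = 3.3081 / 2.3369 = 1.4156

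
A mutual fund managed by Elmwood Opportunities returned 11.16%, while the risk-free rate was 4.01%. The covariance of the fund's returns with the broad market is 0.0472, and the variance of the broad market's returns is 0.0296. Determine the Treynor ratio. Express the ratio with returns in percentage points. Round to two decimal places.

β = Cov / Var = 0.0472 / 0.0296 = 1.5946
Treynor = (Rp − Rf) / β = (11.16% − 4.01%) / 1.5946 = 7.15 / 1.5946 = 4.4839

4.48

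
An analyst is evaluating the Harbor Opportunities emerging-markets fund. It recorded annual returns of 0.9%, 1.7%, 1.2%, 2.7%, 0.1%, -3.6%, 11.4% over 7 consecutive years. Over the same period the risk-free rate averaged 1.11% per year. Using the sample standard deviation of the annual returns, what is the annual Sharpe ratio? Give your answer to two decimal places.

r̄ = (0.9 + 1.7 + 1.2 + 2.7 + 0.1 − 3.6 + 11.4) / 7 = 2.0571%
Σ(r − r̄)² = 125.7371; sample σ = √(125.7371/6) = 4.5778%
Sharpe = (r̄ − rf) / σ = (2.0571 − 1.11) / 4.5778 = 0.9471 / 4.5778 = 0.2069

0.21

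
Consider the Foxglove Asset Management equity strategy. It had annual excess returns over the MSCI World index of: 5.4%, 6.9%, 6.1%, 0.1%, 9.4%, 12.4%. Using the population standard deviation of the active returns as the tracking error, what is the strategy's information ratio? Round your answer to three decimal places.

Mean return r̄ = 40.30 / 6 = 6.7167%
Σ(r − r̄)² = (5.4 − 6.7167)² + (6.9 − 6.7167)² + (6.1 − 6.7167)² + … = 85.4283
σ = √[85.4283 / 6] = 3.7733%
IR = r̄ / tracking error = 6.7167 / 3.7733 = 1.7801

1.780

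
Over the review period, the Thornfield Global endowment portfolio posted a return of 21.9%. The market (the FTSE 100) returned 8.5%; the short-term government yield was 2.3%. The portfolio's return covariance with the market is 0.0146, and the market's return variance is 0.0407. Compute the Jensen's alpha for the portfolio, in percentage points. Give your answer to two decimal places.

β = Cov / Var = 0.0146 / 0.0407 = 0.3587
E[R] = Rf + β(Rm − Rf) = 2.3% + 0.3587 × (8.5% − 2.3%) = 4.5239%
α = Rp − E[R] = 21.9% − 4.5239% = 17.3761

17.38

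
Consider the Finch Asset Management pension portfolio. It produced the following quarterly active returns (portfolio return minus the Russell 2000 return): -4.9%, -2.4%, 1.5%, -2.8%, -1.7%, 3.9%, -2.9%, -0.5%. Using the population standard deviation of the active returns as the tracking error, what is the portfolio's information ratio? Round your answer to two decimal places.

-0.47

r̄ = (-4.9 − 2.4 + 1.5 − 2.8 − 1.7 + 3.9 − 2.9 − 0.5) / 8 = -9.80 / 8 = -1.2250%
Σ(r − r̄)² = (-4.9 − (-1.2250))² + (-2.4 − (-1.2250))² + (1.5 − (-1.2250))² + … = 54.6150
population σ = √(54.6150 / 8) = √6.8269 = 2.6128%
IR = r̄ / tracking error = -1.2250 / 2.6128 = -0.4688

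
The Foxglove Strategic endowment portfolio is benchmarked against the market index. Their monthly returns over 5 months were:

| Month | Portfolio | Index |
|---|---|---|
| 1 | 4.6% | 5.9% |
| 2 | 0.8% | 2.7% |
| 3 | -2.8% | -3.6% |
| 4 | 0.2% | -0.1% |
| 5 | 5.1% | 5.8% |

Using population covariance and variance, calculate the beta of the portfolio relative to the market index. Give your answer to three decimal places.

0.791

r̄p = 1.5800%,  r̄m = 2.1400%
Cov = Σ(rp − r̄p)(rm − r̄m) / 5 = 10.4068
Var(rm) = Σ(rm − r̄m)² / 5 = 13.1624
β = Cov / Var = 10.4068 / 13.1624 = 0.7906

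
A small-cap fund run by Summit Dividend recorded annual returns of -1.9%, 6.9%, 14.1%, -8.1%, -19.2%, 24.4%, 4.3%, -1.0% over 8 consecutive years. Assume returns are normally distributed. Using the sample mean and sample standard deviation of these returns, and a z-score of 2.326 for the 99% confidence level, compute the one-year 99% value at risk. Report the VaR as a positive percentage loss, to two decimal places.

28.66

r̄ = (-1.9 + 6.9 + 14.1 − 8.1 − 19.2 + 24.4 + 4.3 − 1) / 8 = 19.50 / 8 = 2.4375%
Sample σ = √[Σ(r − r̄)² / 7] = √[1251.5988 / 7] = √178.7998 = 13.3716%
VaR = −(r̄ − z·σ) = −(2.4375 − 2.326 × 13.3716) = −(-28.6648) = 28.6648%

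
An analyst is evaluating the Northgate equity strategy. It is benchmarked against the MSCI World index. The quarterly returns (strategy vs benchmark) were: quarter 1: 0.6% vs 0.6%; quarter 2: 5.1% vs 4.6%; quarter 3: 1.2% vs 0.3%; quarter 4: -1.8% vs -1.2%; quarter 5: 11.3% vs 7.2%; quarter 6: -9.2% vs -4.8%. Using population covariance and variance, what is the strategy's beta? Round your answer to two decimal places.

1.59

r̄p = 1.2000%,  r̄m = 1.1167%
Cov = Σ(rp − r̄p)(rm − r̄m) / 6 = 23.9700
Var(rm) = Σ(rm − r̄m)² / 6 = 15.0747
β = Cov / Var = 23.9700 / 15.0747 = 1.5901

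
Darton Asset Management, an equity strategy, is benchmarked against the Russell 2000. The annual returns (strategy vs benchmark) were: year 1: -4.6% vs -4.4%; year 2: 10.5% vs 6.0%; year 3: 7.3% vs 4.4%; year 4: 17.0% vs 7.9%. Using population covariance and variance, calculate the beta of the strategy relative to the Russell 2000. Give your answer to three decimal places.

1.629

r̄p = 7.5500%,  r̄m = 3.4750%
Cov = Σ(rp − r̄p)(rm − r̄m) / 4 = 36.1788
Var(rm) = Σ(rm − r̄m)² / 4 = 22.2069
β = Cov / Var = 36.1788 / 22.2069 = 1.6292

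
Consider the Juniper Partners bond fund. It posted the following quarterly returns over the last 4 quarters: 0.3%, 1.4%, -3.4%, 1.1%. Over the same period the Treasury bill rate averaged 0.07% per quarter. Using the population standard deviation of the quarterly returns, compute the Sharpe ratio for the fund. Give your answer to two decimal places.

-0.11

r̄ = (0.3 + 1.4 − 3.4 + 1.1) / 4 = -0.1500%
Population std dev = √[14.7300 / 4] = 1.9190%
Sharpe = (r̄ − rf) / σ = (-0.1500 − 0.07) / 1.9190 = -0.2200 / 1.9190 = -0.1146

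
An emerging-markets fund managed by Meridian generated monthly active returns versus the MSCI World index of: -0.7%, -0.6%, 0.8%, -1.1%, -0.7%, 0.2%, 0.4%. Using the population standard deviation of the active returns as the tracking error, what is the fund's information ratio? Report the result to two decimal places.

-0.37

r̄ = (-0.7 − 0.6 + 0.8 − 1.1 − 0.7 + 0.2 + 0.4) / 7 = -0.2429%
Population σ = √[Σ(r − r̄)² / 7] = √[2.9771 / 7] = √0.4253 = 0.6522%
IR = r̄ / tracking error = -0.2429 / 0.6522 = -0.3724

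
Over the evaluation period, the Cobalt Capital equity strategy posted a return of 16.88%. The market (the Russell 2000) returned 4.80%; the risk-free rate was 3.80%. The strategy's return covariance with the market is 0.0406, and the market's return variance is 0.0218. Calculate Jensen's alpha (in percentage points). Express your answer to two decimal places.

β = Cov / Var = 0.0406 / 0.0218 = 1.8624
E[R] = Rf + β(Rm − Rf) = 3.80% + 1.8624 × (4.80% − 3.80%) = 5.6624%
α = Rp − E[R] = 16.88% − 5.6624% = 11.2176

11.22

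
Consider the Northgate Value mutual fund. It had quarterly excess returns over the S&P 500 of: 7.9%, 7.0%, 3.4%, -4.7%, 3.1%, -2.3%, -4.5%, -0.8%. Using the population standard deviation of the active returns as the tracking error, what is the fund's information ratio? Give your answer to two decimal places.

0.25

r̄ = (7.9 + 7 + 3.4 − 4.7 + 3.1 − 2.3 − 4.5 − 0.8) / 8 = 1.1375%
Population σ = √[Σ(r − r̄)² / 8] = √[170.4988 / 8] = √21.3124 = 4.6165%
IR = r̄ / tracking error = 1.1375 / 4.6165 = 0.2464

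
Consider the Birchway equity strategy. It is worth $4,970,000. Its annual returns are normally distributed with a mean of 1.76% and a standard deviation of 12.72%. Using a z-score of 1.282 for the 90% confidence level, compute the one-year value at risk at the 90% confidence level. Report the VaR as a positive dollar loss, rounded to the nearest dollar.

Return at the 90% tail: μ − z·σ = 1.76% − 1.282 × 12.72% = 1.76 − 16.30704 = -14.54704%
VaR = −(-14.54704%) × $4,970,000 = 14.54704% × $4,970,000 = $722,988

$722,988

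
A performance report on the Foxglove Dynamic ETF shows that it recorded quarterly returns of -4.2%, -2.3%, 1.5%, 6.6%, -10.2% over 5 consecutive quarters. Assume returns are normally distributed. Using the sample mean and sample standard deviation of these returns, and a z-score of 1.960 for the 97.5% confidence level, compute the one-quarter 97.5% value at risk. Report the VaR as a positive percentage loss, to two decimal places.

Mean return r̄ = -8.60 / 5 = -1.7200%
Sample std dev = √[157.9880 / 4] = 6.2847%
VaR = −(r̄ − z·σ) = −(-1.7200 − 1.960 × 6.2847) = −(-14.0380) = 14.0380%

14.04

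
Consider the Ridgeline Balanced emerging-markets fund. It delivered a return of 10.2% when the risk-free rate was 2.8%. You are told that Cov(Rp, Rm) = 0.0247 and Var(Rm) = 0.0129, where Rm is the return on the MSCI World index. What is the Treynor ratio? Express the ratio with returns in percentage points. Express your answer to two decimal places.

3.86

β = Cov / Var = 0.0247 / 0.0129 = 1.9147
Treynor = (Rp − Rf) / β = (10.2% − 2.8%) / 1.9147 = 7.40 / 1.9147 = 3.8648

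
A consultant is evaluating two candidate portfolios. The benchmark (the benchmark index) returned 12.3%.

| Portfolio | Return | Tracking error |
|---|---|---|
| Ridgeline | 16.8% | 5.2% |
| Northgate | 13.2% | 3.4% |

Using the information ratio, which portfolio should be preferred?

Ridgeline

Ridgeline: IR = (16.8% − 12.3%) / 5.2% = 0.865
Northgate: IR = (13.2% − 12.3%) / 3.4% = 0.265
Highest: Ridgeline (0.865).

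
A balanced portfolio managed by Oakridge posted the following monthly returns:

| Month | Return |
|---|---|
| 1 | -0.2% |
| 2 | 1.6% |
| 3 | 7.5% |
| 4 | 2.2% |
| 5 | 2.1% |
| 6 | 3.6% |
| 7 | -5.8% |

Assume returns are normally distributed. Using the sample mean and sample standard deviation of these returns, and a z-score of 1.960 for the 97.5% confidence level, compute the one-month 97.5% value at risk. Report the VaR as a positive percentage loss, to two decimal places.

6.33

μ = (-0.2 + 1.6 + 7.5 + 2.2 + 2.1 + 3.6 − 5.8) / 7 = 1.5714%
Sample std dev = √[97.4143 / 6] = 4.0294%
VaR = −(μ − z·σ) = −(1.5714 − 1.960 × 4.0294) = −(-6.3262) = 6.3262%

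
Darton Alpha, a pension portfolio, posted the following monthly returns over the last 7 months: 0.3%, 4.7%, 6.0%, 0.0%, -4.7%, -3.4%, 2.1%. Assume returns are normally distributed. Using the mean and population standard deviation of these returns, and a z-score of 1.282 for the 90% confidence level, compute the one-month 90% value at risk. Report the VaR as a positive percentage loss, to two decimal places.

3.95

r̄ = (0.3 + 4.7 + 6 + 0 − 4.7 − 3.4 + 2.1) / 7 = 0.7143%
Σ(r − r̄)² = 92.6686; population σ = √(92.6686/7) = 3.6385%
VaR = −(r̄ − z·σ) = −(0.7143 − 1.282 × 3.6385) = −(-3.9503) = 3.9503%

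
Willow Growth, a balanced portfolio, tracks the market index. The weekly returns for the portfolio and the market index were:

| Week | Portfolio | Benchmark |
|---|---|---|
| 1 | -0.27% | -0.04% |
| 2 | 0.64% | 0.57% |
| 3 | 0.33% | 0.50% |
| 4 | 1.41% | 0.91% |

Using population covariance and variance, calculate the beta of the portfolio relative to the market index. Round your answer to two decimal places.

r̄p = 0.5275%,  r̄m = 0.4850%
Cov = Σ(rp − r̄p)(rm − r̄m) / 4 = 0.2001
Var(rm) = Σ(rm − r̄m)² / 4 = 0.1159
β = Cov / Var = 0.2001 / 0.1159 = 1.7265

1.73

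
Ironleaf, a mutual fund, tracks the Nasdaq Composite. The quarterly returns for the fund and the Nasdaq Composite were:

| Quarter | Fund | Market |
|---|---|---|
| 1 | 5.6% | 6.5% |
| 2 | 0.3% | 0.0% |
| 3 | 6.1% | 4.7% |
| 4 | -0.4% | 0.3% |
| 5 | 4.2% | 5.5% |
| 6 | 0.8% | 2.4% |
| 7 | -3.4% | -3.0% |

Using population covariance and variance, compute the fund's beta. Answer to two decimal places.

r̄p = 1.8857%,  r̄m = 2.3429%
Cov = Σ(rp − r̄p)(rm − r̄m) / 7 = 9.8920
Var(rm) = Σ(rm − r̄m)² / 7 = 10.1453
β = Cov / Var = 9.8920 / 10.1453 = 0.9750

0.98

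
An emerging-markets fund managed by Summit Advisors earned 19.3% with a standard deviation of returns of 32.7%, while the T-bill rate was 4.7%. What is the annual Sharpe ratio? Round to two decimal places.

Sharpe = (Rp − Rf) / σp = (19.3% − 4.7%) / 32.7% = 14.60% / 32.7% = 0.4465

0.45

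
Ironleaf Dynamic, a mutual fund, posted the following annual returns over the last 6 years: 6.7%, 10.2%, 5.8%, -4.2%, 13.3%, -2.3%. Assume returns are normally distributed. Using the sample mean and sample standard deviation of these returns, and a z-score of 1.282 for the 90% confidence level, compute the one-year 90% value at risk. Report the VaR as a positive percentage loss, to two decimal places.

Mean return μ = 29.50 / 6 = 4.9167%
Sample σ = √[Σ(r − μ)² / 5] = √[237.3483 / 5] = √47.4697 = 6.8898%
VaR = −(μ − z·σ) = −(4.9167 − 1.282 × 6.8898) = −(-3.9160) = 3.9160%

3.92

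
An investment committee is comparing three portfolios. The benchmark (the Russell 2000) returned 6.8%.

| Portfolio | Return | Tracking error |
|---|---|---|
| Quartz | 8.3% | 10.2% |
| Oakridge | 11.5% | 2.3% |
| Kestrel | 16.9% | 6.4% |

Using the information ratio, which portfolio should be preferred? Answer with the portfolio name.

Quartz: IR = (8.3% − 6.8%) / 10.2% = 0.147
Oakridge: IR = (11.5% − 6.8%) / 2.3% = 2.043
Kestrel: IR = (16.9% − 6.8%) / 6.4% = 1.578
Highest: Oakridge (2.043).

Oakridge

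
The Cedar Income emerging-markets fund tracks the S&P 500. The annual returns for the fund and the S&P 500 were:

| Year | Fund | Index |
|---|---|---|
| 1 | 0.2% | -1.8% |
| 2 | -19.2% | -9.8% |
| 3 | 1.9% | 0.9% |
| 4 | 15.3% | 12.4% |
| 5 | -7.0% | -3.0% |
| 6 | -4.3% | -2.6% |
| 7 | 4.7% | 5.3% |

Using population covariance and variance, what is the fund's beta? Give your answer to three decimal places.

1.473

r̄p = -1.2000%,  r̄m = 0.2000%
Cov = Σ(rp − r̄p)(rm − r̄m) / 7 = 62.5714
Var(rm) = Σ(rm − r̄m)² / 7 = 42.4886
β = Cov / Var = 62.5714 / 42.4886 = 1.4727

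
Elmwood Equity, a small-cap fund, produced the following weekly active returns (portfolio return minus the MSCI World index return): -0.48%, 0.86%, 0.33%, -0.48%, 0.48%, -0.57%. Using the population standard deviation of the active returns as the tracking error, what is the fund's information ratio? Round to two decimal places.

0.04

r̄ = (-0.48 + 0.86 + 0.33 − 0.48 + 0.48 − 0.57) / 6 = 0.0233%
Σ(r − r̄)² = 1.8613; population σ = √(1.8613/6) = 0.5570%
IR = r̄ / tracking error = 0.0233 / 0.5570 = 0.0418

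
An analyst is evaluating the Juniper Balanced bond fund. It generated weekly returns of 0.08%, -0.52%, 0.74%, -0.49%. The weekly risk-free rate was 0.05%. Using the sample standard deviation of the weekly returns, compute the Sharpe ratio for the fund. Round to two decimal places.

Mean return r̄ = -0.190 / 4 = -0.0475%
Sample σ = √[Σ(r − r̄)² / 3] = √[1.0555 / 3] = √0.3518 = 0.5931%
Sharpe = (r̄ − rf) / σ = (-0.0475 − 0.05) / 0.5931 = -0.0975 / 0.5931 = -0.1644

-0.16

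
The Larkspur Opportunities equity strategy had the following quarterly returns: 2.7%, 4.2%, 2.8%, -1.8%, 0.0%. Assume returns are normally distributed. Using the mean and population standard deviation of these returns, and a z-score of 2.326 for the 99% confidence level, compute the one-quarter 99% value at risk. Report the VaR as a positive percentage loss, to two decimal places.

3.47

Mean return μ = 7.90 / 5 = 1.5800%
Σ(r − μ)² = (2.7 − 1.5800)² + (4.2 − 1.5800)² + … = 23.5280
σ = √[23.5280 / 5] = 2.1692%
VaR = −(μ − z·σ) = −(1.5800 − 2.326 × 2.1692) = −(-3.4656) = 3.4656%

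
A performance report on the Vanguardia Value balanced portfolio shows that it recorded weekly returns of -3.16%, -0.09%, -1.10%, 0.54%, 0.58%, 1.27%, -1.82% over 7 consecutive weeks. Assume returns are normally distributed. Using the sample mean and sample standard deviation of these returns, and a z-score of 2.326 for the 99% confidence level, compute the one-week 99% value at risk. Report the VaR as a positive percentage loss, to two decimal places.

r̄ = (-3.16 − 0.09 − 1.1 + 0.54 + 0.58 + 1.27 − 1.82) / 7 = -0.5400%
Sample σ = √[Σ(r − r̄)² / 6] = √[14.7158 / 6] = √2.4526 = 1.5661%
VaR = −(r̄ − z·σ) = −(-0.5400 − 2.326 × 1.5661) = −(-4.1827) = 4.1827%

4.18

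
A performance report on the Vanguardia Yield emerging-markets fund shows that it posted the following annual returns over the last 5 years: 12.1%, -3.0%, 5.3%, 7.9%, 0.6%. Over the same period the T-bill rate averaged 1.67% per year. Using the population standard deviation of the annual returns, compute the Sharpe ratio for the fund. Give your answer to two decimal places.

0.55

r̄ = (12.1 − 3 + 5.3 + 7.9 + 0.6) / 5 = 4.5800%
Population σ = √[Σ(r − r̄)² / 5] = √[141.3880 / 5] = √28.2776 = 5.3177%
Sharpe = (r̄ − rf) / σ = (4.5800 − 1.67) / 5.3177 = 2.9100 / 5.3177 = 0.5472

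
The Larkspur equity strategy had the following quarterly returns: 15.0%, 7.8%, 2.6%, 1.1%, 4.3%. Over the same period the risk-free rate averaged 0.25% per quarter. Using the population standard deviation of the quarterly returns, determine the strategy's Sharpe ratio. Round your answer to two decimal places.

r̄ = (15 + 7.8 + 2.6 + 1.1 + 4.3) / 5 = 6.1600%
Σ(r − r̄)² = (15 − 6.1600)² + (7.8 − 6.1600)² + … = 122.5720
population σ = √(122.5720 / 5) = √24.5144 = 4.9512%
Sharpe = (r̄ − rf) / σ = (6.1600 − 0.25) / 4.9512 = 5.9100 / 4.9512 = 1.1937

1.19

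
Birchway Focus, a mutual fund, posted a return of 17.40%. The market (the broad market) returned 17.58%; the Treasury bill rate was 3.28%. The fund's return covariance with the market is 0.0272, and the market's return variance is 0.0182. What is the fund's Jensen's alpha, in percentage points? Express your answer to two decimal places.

β = Cov / Var = 0.0272 / 0.0182 = 1.4945
E[R] = Rf + β(Rm − Rf) = 3.28% + 1.4945 × (17.58% − 3.28%) = 24.6514%
α = Rp − E[R] = 17.40% − 24.6514% = -7.2514

-7.25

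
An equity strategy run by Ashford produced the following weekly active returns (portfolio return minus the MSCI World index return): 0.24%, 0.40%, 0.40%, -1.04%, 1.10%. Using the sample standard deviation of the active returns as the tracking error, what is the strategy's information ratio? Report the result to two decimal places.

0.28

Mean return r̄ = 1.100 / 5 = 0.2200%
Σ(r − r̄)² = (0.24 − 0.2200)² + (0.4 − 0.2200)² + (0.4 − 0.2200)² + … = 2.4272
sample σ = √(2.4272 / 4) = √0.6068 = 0.7790%
IR = r̄ / tracking error = 0.2200 / 0.7790 = 0.2824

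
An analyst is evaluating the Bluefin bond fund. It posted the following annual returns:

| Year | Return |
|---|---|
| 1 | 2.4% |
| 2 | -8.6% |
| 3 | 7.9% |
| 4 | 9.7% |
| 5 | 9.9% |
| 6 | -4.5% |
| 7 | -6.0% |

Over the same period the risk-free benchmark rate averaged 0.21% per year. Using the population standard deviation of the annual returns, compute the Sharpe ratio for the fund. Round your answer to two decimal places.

0.18

Mean return r̄ = 10.80 / 7 = 1.5429%
Σ(r − r̄)² = (2.4 − 1.5429)² + (-8.6 − 1.5429)² + … = 373.8171
σ = √[373.8171 / 7] = 7.3077%
Sharpe = (r̄ − rf) / σ = (1.5429 − 0.21) / 7.3077 = 1.3329 / 7.3077 = 0.1824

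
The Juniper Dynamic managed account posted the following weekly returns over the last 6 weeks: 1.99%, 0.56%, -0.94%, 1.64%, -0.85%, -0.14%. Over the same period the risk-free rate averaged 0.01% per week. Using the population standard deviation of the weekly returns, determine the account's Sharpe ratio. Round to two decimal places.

Mean return r̄ = 2.260 / 6 = 0.3767%
Σ(r − r̄)² = (1.99 − 0.3767)² + (0.56 − 0.3767)² + … = 7.7377
σ = √[7.7377 / 6] = 1.1356%
Sharpe = (r̄ − rf) / σ = (0.3767 − 0.01) / 1.1356 = 0.3667 / 1.1356 = 0.3229

0.32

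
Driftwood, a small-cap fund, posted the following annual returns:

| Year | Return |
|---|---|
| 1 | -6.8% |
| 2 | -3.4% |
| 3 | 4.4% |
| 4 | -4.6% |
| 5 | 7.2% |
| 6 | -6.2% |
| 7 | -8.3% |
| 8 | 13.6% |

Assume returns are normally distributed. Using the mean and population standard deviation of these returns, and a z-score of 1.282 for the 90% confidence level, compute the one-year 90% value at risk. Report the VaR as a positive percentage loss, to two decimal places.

μ = (-6.8 − 3.4 + 4.4 − 4.6 + 7.2 − 6.2 − 8.3 + 13.6) / 8 = -4.10 / 8 = -0.5125%
Σ(r − μ)² = (-6.8 − (-0.5125))² + (-3.4 − (-0.5125))² + … = 440.3488
σ = √[440.3488 / 8] = 7.4191%
VaR = −(μ − z·σ) = −(-0.5125 − 1.282 × 7.4191) = −(-10.0238) = 10.0238%

10.02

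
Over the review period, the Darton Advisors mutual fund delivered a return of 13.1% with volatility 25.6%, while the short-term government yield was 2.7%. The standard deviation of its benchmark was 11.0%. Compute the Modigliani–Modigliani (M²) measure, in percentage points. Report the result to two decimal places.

7.17

Sharpe = (Rp − Rf) / σp = (13.1% − 2.7%) / 25.6% = 0.4063
M² = Rf + Sharpe × σm = 2.7% + 0.4063 × 11.0% = 7.1693%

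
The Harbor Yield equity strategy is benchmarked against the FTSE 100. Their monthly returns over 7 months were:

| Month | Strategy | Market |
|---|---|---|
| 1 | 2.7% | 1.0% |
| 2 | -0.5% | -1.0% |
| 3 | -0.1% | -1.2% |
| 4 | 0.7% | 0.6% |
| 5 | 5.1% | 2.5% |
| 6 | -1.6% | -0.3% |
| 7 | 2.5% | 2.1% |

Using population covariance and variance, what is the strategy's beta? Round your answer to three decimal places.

1.395

r̄p = 1.2571%,  r̄m = 0.5286%
Cov = Σ(rp − r̄p)(rm − r̄m) / 7 = 2.5098
Var(rm) = Σ(rm − r̄m)² / 7 = 1.7992
β = Cov / Var = 2.5098 / 1.7992 = 1.3950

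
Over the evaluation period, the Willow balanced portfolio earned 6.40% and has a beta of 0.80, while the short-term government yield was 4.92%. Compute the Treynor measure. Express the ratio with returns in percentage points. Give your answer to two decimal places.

1.85

Treynor = (Rp − Rf) / β = (6.40% − 4.92%) / 0.80 = 1.48 / 0.80 = 1.8500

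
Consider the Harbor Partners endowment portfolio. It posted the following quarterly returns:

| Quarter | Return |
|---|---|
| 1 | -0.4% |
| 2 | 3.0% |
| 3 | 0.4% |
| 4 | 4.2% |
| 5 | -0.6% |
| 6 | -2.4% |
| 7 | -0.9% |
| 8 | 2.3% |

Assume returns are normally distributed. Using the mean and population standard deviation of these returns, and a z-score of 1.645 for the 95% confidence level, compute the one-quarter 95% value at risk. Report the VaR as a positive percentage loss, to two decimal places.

Mean return r̄ = 5.60 / 8 = 0.7000%
Population σ = √[Σ(r − r̄)² / 8] = √[35.2600 / 8] = √4.4075 = 2.0994%
VaR = −(r̄ − z·σ) = −(0.7000 − 1.645 × 2.0994) = −(-2.7535) = 2.7535%

2.75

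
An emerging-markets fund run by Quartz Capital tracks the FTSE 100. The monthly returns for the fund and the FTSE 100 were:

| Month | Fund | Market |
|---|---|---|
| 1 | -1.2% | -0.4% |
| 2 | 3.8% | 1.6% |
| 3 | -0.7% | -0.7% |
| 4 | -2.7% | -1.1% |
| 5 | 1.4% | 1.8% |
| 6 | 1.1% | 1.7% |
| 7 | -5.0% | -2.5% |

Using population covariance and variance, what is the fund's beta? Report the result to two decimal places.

r̄p = -0.4714%,  r̄m = 0.0571%
Cov = Σ(rp − r̄p)(rm − r̄m) / 7 = 3.8712
Var(rm) = Σ(rm − r̄m)² / 7 = 2.3967
β = Cov / Var = 3.8712 / 2.3967 = 1.6152

1.62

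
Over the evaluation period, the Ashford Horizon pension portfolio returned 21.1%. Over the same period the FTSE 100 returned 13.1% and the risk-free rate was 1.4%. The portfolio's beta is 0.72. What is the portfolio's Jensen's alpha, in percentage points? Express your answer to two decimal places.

CAPM expected return = Rf + β(Rm − Rf) = 1.4% + 0.72 × (13.1% − 1.4%) = 1.4 + 0.72 × 11.70 = 9.8240%
Jensen's α = Rp − E[R] = 21.1% − 9.8240% = 11.2760

11.28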